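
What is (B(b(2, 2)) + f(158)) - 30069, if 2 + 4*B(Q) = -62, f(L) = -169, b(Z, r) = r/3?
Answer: -30254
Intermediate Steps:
b(Z, r) = r/3 (b(Z, r) = r*(⅓) = r/3)
B(Q) = -16 (B(Q) = -½ + (¼)*(-62) = -½ - 31/2 = -16)
(B(b(2, 2)) + f(158)) - 30069 = (-16 - 169) - 30069 = -185 - 30069 = -30254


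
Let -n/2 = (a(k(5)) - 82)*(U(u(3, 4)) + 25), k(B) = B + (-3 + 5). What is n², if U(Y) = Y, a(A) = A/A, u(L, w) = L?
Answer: 20575296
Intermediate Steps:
k(B) = 2 + B (k(B) = B + 2 = 2 + B)
a(A) = 1
n = 4536 (n = -2*(1 - 82)*(3 + 25) = -(-162)*28 = -2*(-2268) = 4536)
n² = 4536² = 20575296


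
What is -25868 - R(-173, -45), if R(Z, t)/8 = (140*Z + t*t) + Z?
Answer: 153076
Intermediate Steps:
R(Z, t) = 8*t² + 1128*Z (R(Z, t) = 8*((140*Z + t*t) + Z) = 8*((140*Z + t²) + Z) = 8*((t² + 140*Z) + Z) = 8*(t² + 141*Z) = 8*t² + 1128*Z)
-25868 - R(-173, -45) = -25868 - (8*(-45)² + 1128*(-173)) = -25868 - (8*2025 - 195144) = -25868 - (16200 - 195144) = -25868 - 1*(-178944) = -25868 + 178944 = 153076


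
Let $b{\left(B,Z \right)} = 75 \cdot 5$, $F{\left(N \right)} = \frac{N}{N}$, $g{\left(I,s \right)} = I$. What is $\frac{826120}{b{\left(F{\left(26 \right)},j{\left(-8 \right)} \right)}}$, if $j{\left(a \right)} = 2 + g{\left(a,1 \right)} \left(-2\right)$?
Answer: $\frac{165224}{75} \approx 2203.0$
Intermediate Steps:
$F{\left(N \right)} = 1$
$j{\left(a \right)} = 2 - 2 a$ ($j{\left(a \right)} = 2 + a \left(-2\right) = 2 - 2 a$)
$b{\left(B,Z \right)} = 375$
$\frac{826120}{b{\left(F{\left(26 \right)},j{\left(-8 \right)} \right)}} = \frac{826120}{375} = 826120 \cdot \frac{1}{375} = \frac{165224}{75}$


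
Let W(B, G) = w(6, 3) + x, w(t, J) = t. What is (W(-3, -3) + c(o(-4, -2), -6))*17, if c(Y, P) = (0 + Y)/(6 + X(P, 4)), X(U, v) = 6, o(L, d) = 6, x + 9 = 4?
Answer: 51/2 ≈ 25.500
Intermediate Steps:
x = -5 (x = -9 + 4 = -5)
c(Y, P) = Y/12 (c(Y, P) = (0 + Y)/(6 + 6) = Y/12)
W(B, G) = 1 (W(B, G) = 6 - 5 = 1)
(W(-3, -3) + c(o(-4, -2), -6))*17 = (1 + (1/12)*6)*17 = (1 + 1/2)*17 = (3/2)*17 = 51/2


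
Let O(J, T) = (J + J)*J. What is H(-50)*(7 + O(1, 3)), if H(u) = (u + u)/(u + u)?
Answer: 9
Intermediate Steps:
O(J, T) = 2*J**2 (O(J, T) = (2*J)*J = 2*J**2)
H(u) = 1 (H(u) = (2*u)/((2*u)) = (2*u)*(1/(2*u)) = 1)
H(-50)*(7 + O(1, 3)) = 1*(7 + 2*1**2) = 1*(7 + 2*1) = 1*(7 + 2) = 1*9 = 9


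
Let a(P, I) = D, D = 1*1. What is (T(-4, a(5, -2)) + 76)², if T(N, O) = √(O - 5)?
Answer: 5772 + 304*I ≈ 5772.0 + 304.0*I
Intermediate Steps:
D = 1
a(P, I) = 1
T(N, O) = √(-5 + O)
(T(-4, a(5, -2)) + 76)² = (√(-5 + 1) + 76)² = (√(-4) + 76)² = (2*I + 76)² = (76 + 2*I)²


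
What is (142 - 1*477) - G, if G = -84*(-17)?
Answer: -1763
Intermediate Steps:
G = 1428 (G = -12*7*(-17) = -84*(-17) = 1428)
(142 - 1*477) - G = (142 - 1*477) - 1*1428 = (142 - 477) - 1428 = -335 - 1428 = -1763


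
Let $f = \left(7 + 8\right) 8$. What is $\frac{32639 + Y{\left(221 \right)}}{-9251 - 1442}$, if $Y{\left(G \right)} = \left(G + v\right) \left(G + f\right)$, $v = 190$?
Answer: $- \frac{4670}{289} \approx -16.159$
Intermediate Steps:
$f = 120$ ($f = 15 \cdot 8 = 120$)
$Y{\left(G \right)} = \left(120 + G\right) \left(190 + G\right)$ ($Y{\left(G \right)} = \left(G + 190\right) \left(G + 120\right) = \left(190 + G\right) \left(120 + G\right) = \left(120 + G\right) \left(190 + G\right)$)
$\frac{32639 + Y{\left(221 \right)}}{-9251 - 1442} = \frac{32639 + \left(22800 + 221^{2} + 310 \cdot 221\right)}{-9251 - 1442} = \frac{32639 + \left(22800 + 48841 + 68510\right)}{-10693} = \left(32639 + 140151\right) \left(- \frac{1}{10693}\right) = 172790 \left(- \frac{1}{10693}\right) = - \frac{4670}{289}$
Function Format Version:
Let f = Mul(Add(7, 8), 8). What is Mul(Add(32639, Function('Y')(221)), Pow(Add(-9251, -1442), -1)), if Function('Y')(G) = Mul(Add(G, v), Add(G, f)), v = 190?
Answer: Rational(-4670, 289) ≈ -16.159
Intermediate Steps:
f = 120 (f = Mul(15, 8) = 120)
Function('Y')(G) = Mul(Add(120, G), Add(190, G)) (Function('Y')(G) = Mul(Add(G, 190), Add(G, 120)) = Mul(Add(190, G), Add(120, G)) = Mul(Add(120, G), Add(190, G)))
Mul(Add(32639, Function('Y')(221)), Pow(Add(-9251, -1442), -1)) = Mul(Add(32639, Add(22800, Pow(221, 2), Mul(310, 221))), Pow(Add(-9251, -1442), -1)) = Mul(Add(32639, Add(22800, 48841, 68510)), Pow(-10693, -1)) = Mul(Add(32639, 140151), Rational(-1, 10693)) = Mul(172790, Rational(-1, 10693)) = Rational(-4670, 289)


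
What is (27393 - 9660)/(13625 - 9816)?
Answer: 17733/3809 ≈ 4.6556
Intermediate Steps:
(27393 - 9660)/(13625 - 9816) = 17733/3809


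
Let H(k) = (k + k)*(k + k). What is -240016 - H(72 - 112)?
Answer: -246416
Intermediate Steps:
H(k) = 4*k² (H(k) = (2*k)*(2*k) = 4*k²)
-240016 - H(72 - 112) = -240016 - 4*(72 - 112)² = -240016 - 4*(-40)² = -240016 - 4*1600 = -240016 - 1*6400 = -240016 - 6400 = -246416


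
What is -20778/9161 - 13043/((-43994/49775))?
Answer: 5946547484993/403029034 ≈ 14755.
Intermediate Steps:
-20778/9161 - 13043/((-43994/49775)) = -20778*1/9161 - 13043/((-43994*1/49775)) = -20778/9161 - 13043/(-43994/49775) = -20778/9161 - 13043*(-49775/43994) = -20778/9161 + 649215325/43994 = 5946547484993/403029034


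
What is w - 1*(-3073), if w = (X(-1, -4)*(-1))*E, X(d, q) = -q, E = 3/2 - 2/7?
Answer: 21477/7 ≈ 3068.1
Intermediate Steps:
E = 17/14 (E = 3*(1/2) - 2*1/7 = 3/2 - 2/7 = 17/14 ≈ 1.2143)
w = -34/7 (w = (-1*(-4)*(-1))*(17/14) = (4*(-1))*(17/14) = -4*17/14 = -34/7 ≈ -4.8571)
w - 1*(-3073) = -34/7 - 1*(-3073) = -34/7 + 3073 = 21477/7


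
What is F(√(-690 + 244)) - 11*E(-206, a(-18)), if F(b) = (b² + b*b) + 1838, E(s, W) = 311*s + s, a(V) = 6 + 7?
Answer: 707938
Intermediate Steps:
a(V) = 13
E(s, W) = 312*s
F(b) = 1838 + 2*b² (F(b) = (b² + b²) + 1838 = 2*b² + 1838 = 1838 + 2*b²)
F(√(-690 + 244)) - 11*E(-206, a(-18)) = (1838 + 2*(√(-690 + 244))²) - 11*312*(-206) = (1838 + 2*(√(-446))²) - 11*(-64272) = (1838 + 2*(I*√446)²) - 1*(-706992) = (1838 + 2*(-446)) + 706992 = (1838 - 892) + 706992 = 946 + 706992 = 707938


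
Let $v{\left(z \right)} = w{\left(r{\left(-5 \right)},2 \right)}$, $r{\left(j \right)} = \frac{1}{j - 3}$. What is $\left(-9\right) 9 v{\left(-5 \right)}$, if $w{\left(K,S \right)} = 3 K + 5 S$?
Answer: $- \frac{6237}{8} \approx -779.63$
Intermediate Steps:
$r{\left(j \right)} = \frac{1}{-3 + j}$
$v{\left(z \right)} = \frac{77}{8}$ ($v{\left(z \right)} = \frac{3}{-3 - 5} + 5 \cdot 2 = \frac{3}{-8} + 10 = 3 \left(- \frac{1}{8}\right) + 10 = - \frac{3}{8} + 10 = \frac{77}{8}$)
$\left(-9\right) 9 v{\left(-5 \right)} = \left(-9\right) 9 \cdot \frac{77}{8} = \left(-81\right) \frac{77}{8} = - \frac{6237}{8}$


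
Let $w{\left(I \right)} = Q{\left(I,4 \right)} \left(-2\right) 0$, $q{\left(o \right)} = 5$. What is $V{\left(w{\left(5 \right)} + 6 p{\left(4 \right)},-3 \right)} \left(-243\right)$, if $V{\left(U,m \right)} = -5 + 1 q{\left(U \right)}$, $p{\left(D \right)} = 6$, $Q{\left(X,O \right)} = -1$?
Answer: $0$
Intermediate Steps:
$w{\left(I \right)} = 0$ ($w{\left(I \right)} = \left(-1\right) \left(-2\right) 0 = 2 \cdot 0 = 0$)
$V{\left(U,m \right)} = 0$ ($V{\left(U,m \right)} = -5 + 1 \cdot 5 = -5 + 5 = 0$)
$V{\left(w{\left(5 \right)} + 6 p{\left(4 \right)},-3 \right)} \left(-243\right) = 0 \left(-243\right) = 0$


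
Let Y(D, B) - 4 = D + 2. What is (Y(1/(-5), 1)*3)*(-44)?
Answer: -3828/5 ≈ -765.60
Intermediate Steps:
Y(D, B) = 6 + D (Y(D, B) = 4 + (D + 2) = 4 + (2 + D) = 6 + D)
(Y(1/(-5), 1)*3)*(-44) = ((6 + 1/(-5))*3)*(-44) = ((6 - ⅕)*3)*(-44) = ((29/5)*3)*(-44) = (87/5)*(-44) = -3828/5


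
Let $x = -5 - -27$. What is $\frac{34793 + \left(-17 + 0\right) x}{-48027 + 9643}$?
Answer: $- \frac{34419}{38384} \approx -0.8967$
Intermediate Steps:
$x = 22$ ($x = -5 + 27 = 22$)
$\frac{34793 + \left(-17 + 0\right) x}{-48027 + 9643} = \frac{34793 + \left(-17 + 0\right) 22}{-48027 + 9643} = \frac{34793 - 374}{-38384} = \left(34793 - 374\right) \left(- \frac{1}{38384}\right) = 34419 \left(- \frac{1}{38384}\right) = - \frac{34419}{38384}$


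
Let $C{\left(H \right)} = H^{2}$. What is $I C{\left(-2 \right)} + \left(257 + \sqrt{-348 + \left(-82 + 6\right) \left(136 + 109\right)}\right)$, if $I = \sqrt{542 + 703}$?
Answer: $257 + 4 \sqrt{1245} + 2 i \sqrt{4742} \approx 398.14 + 137.72 i$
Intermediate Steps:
$I = \sqrt{1245} \approx 35.285$
$I C{\left(-2 \right)} + \left(257 + \sqrt{-348 + \left(-82 + 6\right) \left(136 + 109\right)}\right) = \sqrt{1245} \left(-2\right)^{2} + \left(257 + \sqrt{-348 + \left(-82 + 6\right) \left(136 + 109\right)}\right) = \sqrt{1245} \cdot 4 + \left(257 + \sqrt{-348 - 18620}\right) = 4 \sqrt{1245} + \left(257 + \sqrt{-348 - 18620}\right) = 4 \sqrt{1245} + \left(257 + \sqrt{-18968}\right) = 4 \sqrt{1245} + \left(257 + 2 i \sqrt{4742}\right) = 257 + 4 \sqrt{1245} + 2 i \sqrt{4742}$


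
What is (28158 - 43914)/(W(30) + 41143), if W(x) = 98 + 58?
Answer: -15756/41299 ≈ -0.38151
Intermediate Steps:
W(x) = 156
(28158 - 43914)/(W(30) + 41143) = (28158 - 43914)/(156 + 41143) = -15756/41299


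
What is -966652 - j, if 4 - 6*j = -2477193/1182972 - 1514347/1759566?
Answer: -2012105283607037459/2081517310152 ≈ -9.6665e+5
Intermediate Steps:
j = 2412713986355/2081517310152 (j = ⅔ - (-2477193/1182972 - 1514347/1759566)/6 = ⅔ - (-2477193*1/1182972 - 1514347*1/1759566)/6 = ⅔ - (-825731/394324 - 1514347/1759566)/6 = ⅔ - ⅙*(-1025035779587/346919551692) = ⅔ + 1025035779587/2081517310152 = 2412713986355/2081517310152 ≈ 1.1591)
-966652 - j = -966652 - 1*2412713986355/2081517310152 = -966652 - 2412713986355/2081517310152 = -2012105283607037459/2081517310152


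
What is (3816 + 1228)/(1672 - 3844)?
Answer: -1261/543 ≈ -2.3223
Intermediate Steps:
(3816 + 1228)/(1672 - 3844) = 5044/(-2172) = 5044*(-1/2172) = -1261/543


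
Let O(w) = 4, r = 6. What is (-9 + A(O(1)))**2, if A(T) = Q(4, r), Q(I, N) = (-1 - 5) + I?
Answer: 121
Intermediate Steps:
Q(I, N) = -6 + I
A(T) = -2 (A(T) = -6 + 4 = -2)
(-9 + A(O(1)))**2 = (-9 - 2)**2 = (-11)**2 = 121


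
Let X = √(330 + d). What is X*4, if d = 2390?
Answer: 16*√170 ≈ 208.61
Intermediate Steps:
X = 4*√170 (X = √(330 + 2390) = √2720 = 4*√170 ≈ 52.154)
X*4 = (4*√170)*4 = 16*√170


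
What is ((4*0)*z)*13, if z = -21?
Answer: 0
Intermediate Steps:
((4*0)*z)*13 = ((4*0)*(-21))*13 = (0*(-21))*13 = 0*13 = 0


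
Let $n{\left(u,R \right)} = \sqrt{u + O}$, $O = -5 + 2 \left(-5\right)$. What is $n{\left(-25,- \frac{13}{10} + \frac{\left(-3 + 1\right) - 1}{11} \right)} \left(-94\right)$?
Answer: $- 188 i \sqrt{10} \approx - 594.51 i$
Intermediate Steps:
$O = -15$ ($O = -5 - 10 = -15$)
$n{\left(u,R \right)} = \sqrt{-15 + u}$ ($n{\left(u,R \right)} = \sqrt{u - 15} = \sqrt{-15 + u}$)
$n{\left(-25,- \frac{13}{10} + \frac{\left(-3 + 1\right) - 1}{11} \right)} \left(-94\right) = \sqrt{-15 - 25} \left(-94\right) = \sqrt{-40} \left(-94\right) = 2 i \sqrt{10} \left(-94\right) = - 188 i \sqrt{10}$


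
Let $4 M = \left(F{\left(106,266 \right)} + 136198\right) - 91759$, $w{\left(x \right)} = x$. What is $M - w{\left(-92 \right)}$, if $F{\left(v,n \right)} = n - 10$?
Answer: $\frac{45063}{4} \approx 11266.0$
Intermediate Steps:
$F{\left(v,n \right)} = -10 + n$
$M = \frac{44695}{4}$ ($M = \frac{\left(\left(-10 + 266\right) + 136198\right) - 91759}{4} = \frac{\left(256 + 136198\right) - 91759}{4} = \frac{136454 - 91759}{4} = \frac{1}{4} \cdot 44695 = \frac{44695}{4} \approx 11174.0$)
$M - w{\left(-92 \right)} = \frac{44695}{4} - -92 = \frac{44695}{4} + 92 = \frac{45063}{4}$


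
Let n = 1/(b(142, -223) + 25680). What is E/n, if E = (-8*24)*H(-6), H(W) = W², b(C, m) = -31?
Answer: -177285888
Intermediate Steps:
n = 1/25649 (n = 1/(-31 + 25680) = 1/25649 ≈ 3.8988e-5)
E = -6912 (E = -8*24*(-6)² = -192*36 = -6912)
E/n = -6912/1/25649 = -6912*25649 = -177285888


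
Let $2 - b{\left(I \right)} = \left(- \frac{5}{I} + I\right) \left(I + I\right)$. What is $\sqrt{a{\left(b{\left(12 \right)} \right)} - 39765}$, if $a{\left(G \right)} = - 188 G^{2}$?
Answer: $i \sqrt{14360853} \approx 3789.6 i$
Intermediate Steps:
$b{\left(I \right)} = 2 - 2 I \left(I - \frac{5}{I}\right)$ ($b{\left(I \right)} = 2 - \left(- \frac{5}{I} + I\right) \left(I + I\right) = 2 - \left(I - \frac{5}{I}\right) 2 I = 2 - 2 I \left(I - \frac{5}{I}\right)$)
$\sqrt{a{\left(b{\left(12 \right)} \right)} - 39765} = \sqrt{- 188 \left(12 - 2 \cdot 12^{2}\right)^{2} - 39765} = \sqrt{- 188 \left(12 - 288\right)^{2} - 39765} = \sqrt{- 188 \left(-276\right)^{2} - 39765} = \sqrt{\left(-188\right) 76176 - 39765} = \sqrt{-14321088 - 39765} = \sqrt{-14360853} = i \sqrt{14360853}$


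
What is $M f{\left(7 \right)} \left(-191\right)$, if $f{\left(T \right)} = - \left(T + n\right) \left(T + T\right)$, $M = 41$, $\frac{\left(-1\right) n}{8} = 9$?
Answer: $-7126210$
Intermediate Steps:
$n = -72$ ($n = \left(-8\right) 9 = -72$)
$f{\left(T \right)} = - 2 T \left(-72 + T\right)$ ($f{\left(T \right)} = - \left(T - 72\right) \left(T + T\right) = - \left(-72 + T\right) 2 T = - 2 T \left(-72 + T\right)$)
$M f{\left(7 \right)} \left(-191\right) = 41 \cdot 2 \cdot 7 \left(72 - 7\right) \left(-191\right) = 41 \cdot 2 \cdot 7 \cdot 65 \left(-191\right) = 41 \cdot 910 \left(-191\right) = 37310 \left(-191\right) = -7126210$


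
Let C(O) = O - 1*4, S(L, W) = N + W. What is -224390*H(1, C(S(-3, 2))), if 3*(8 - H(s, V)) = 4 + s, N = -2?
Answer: -4263410/3 ≈ -1.4211e+6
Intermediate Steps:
S(L, W) = -2 + W
C(O) = -4 + O (C(O) = O - 4 = -4 + O)
H(s, V) = 20/3 - s/3 (H(s, V) = 8 - (4 + s)/3 = 8 + (-4/3 - s/3) = 20/3 - s/3)
-224390*H(1, C(S(-3, 2))) = -224390*(20/3 - ⅓*1) = -224390*(20/3 - ⅓) = -224390*19/3 = -4263410/3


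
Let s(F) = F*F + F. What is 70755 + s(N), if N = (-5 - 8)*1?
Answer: 70911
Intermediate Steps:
N = -13 (N = -13*1 = -13)
s(F) = F + F² (s(F) = F² + F = F + F²)
70755 + s(N) = 70755 - 13*(1 - 13) = 70755 - 13*(-12) = 70755 + 156 = 70911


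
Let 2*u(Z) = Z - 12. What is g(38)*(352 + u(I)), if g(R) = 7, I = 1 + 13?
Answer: 2471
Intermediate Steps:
I = 14
u(Z) = -6 + Z/2 (u(Z) = (Z - 12)/2 = (-12 + Z)/2 = -6 + Z/2)
g(38)*(352 + u(I)) = 7*(352 + (-6 + (1/2)*14)) = 7*(352 + (-6 + 7)) = 7*(352 + 1) = 7*353 = 2471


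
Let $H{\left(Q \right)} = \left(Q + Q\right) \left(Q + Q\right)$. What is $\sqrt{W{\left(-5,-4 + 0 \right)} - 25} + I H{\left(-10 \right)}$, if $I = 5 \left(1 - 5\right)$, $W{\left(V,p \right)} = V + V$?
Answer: $-8000 + i \sqrt{35} \approx -8000.0 + 5.9161 i$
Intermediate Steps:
$H{\left(Q \right)} = 4 Q^{2}$ ($H{\left(Q \right)} = 2 Q 2 Q = 4 Q^{2}$)
$W{\left(V,p \right)} = 2 V$
$I = -20$ ($I = 5 \left(-4\right) = -20$)
$\sqrt{W{\left(-5,-4 + 0 \right)} - 25} + I H{\left(-10 \right)} = \sqrt{2 \left(-5\right) - 25} - 20 \cdot 4 \left(-10\right)^{2} = \sqrt{-10 - 25} - 20 \cdot 4 \cdot 100 = \sqrt{-35} - 8000 = i \sqrt{35} - 8000 = -8000 + i \sqrt{35}$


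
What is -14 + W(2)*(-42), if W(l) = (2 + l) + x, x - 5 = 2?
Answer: -476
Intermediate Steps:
x = 7 (x = 5 + 2 = 7)
W(l) = 9 + l (W(l) = (2 + l) + 7 = 9 + l)
-14 + W(2)*(-42) = -14 + (9 + 2)*(-42) = -14 + 11*(-42) = -14 - 462 = -476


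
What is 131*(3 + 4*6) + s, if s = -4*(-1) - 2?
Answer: 3539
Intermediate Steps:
s = 2 (s = 4 - 2 = 2)
131*(3 + 4*6) + s = 131*(3 + 4*6) + 2 = 131*(3 + 24) + 2 = 131*27 + 2 = 3537 + 2 = 3539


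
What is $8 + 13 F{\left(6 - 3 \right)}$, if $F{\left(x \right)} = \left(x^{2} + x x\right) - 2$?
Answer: $216$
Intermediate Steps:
$F{\left(x \right)} = -2 + 2 x^{2}$ ($F{\left(x \right)} = \left(x^{2} + x^{2}\right) - 2 = 2 x^{2} - 2 = -2 + 2 x^{2}$)
$8 + 13 F{\left(6 - 3 \right)} = 8 + 13 \left(-2 + 2 \left(6 - 3\right)^{2}\right) = 8 + 13 \left(-2 + 2 \cdot 3^{2}\right) = 8 + 13 \left(-2 + 2 \cdot 9\right) = 8 + 13 \left(-2 + 18\right) = 8 + 13 \cdot 16 = 8 + 208 = 216$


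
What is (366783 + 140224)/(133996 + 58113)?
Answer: 507007/192109 ≈ 2.6392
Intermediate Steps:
(366783 + 140224)/(133996 + 58113) = 507007/192109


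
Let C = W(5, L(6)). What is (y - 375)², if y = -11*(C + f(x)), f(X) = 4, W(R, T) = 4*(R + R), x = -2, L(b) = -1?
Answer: 737881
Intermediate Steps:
W(R, T) = 8*R (W(R, T) = 4*(2*R) = 8*R)
C = 40 (C = 8*5 = 40)
y = -484 (y = -11*(40 + 4) = -11*44 = -484)
(y - 375)² = (-484 - 375)² = (-859)² = 737881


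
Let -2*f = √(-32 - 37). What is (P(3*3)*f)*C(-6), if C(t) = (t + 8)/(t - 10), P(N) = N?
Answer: 9*I*√69/16 ≈ 4.6725*I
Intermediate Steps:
f = -I*√69/2 (f = -√(-32 - 37)/2 = -I*√69/2 ≈ -4.1533*I)
C(t) = (8 + t)/(-10 + t)
(P(3*3)*f)*C(-6) = ((3*3)*(-I*√69/2))*((8 - 6)/(-10 - 6)) = (9*(-I*√69/2))*(2/(-16)) = (-9*I*√69/2)*(-1/16*2) = -9*I*√69/2*(-⅛) = 9*I*√69/16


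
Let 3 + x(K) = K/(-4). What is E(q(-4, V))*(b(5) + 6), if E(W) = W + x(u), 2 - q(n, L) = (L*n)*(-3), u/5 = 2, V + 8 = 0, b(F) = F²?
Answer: 5735/2 ≈ 2867.5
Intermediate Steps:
V = -8 (V = -8 + 0 = -8)
u = 10 (u = 5*2 = 10)
x(K) = -3 - K/4 (x(K) = -3 + K/(-4) = -3 + K*(-¼) = -3 - K/4)
q(n, L) = 2 + 3*L*n (q(n, L) = 2 - L*n*(-3) = 2 - (-3)*L*n = 2 + 3*L*n)
E(W) = -11/2 + W (E(W) = W + (-3 - ¼*10) = W + (-3 - 5/2) = W - 11/2 = -11/2 + W)
E(q(-4, V))*(b(5) + 6) = (-11/2 + (2 + 3*(-8)*(-4)))*(5² + 6) = (-11/2 + (2 + 96))*(25 + 6) = (-11/2 + 98)*31 = (185/2)*31 = 5735/2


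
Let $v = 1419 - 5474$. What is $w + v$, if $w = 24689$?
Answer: $20634$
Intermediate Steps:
$v = -4055$ ($v = 1419 - 5474 = -4055$)
$w + v = 24689 - 4055 = 20634$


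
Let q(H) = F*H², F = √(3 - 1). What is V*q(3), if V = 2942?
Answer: 26478*√2 ≈ 37446.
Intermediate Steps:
F = √2 ≈ 1.4142
q(H) = √2*H²
V*q(3) = 2942*(√2*3²) = 2942*(√2*9) = 2942*(9*√2) = 26478*√2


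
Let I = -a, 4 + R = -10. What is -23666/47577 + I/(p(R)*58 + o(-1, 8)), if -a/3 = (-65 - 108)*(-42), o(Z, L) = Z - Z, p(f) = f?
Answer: -75450017/2759466 ≈ -27.342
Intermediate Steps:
R = -14 (R = -4 - 10 = -14)
o(Z, L) = 0
a = -21798 (a = -3*(-65 - 108)*(-42) = -(-519)*(-42) = -3*7266 = -21798)
I = 21798 (I = -1*(-21798) = 21798)
-23666/47577 + I/(p(R)*58 + o(-1, 8)) = -23666/47577 + 21798/(-14*58 + 0) = -23666*1/47577 + 21798/(-812 + 0) = -23666/47577 + 21798/(-812) = -23666/47577 + 21798*(-1/812) = -23666/47577 - 1557/58 = -75450017/2759466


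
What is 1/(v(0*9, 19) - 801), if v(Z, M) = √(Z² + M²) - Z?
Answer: -1/782 ≈ -0.0012788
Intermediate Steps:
v(Z, M) = √(M² + Z²) - Z
1/(v(0*9, 19) - 801) = 1/((√(19² + (0*9)²) - 0*9) - 801) = 1/((√(361 + 0²) - 1*0) - 801) = 1/((√(361 + 0) + 0) - 801) = 1/((√361 + 0) - 801) = 1/((19 + 0) - 801) = 1/(19 - 801) = 1/(-782) = -1/782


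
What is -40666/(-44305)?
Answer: 40666/44305 ≈ 0.91786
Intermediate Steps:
-40666/(-44305) = -40666*(-1)/44305 = -1*(-40666/44305) = 40666/44305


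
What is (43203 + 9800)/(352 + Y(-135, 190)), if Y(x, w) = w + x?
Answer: 53003/407 ≈ 130.23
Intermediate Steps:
(43203 + 9800)/(352 + Y(-135, 190)) = (43203 + 9800)/(352 + (190 - 135)) = 53003/(352 + 55) = 53003/407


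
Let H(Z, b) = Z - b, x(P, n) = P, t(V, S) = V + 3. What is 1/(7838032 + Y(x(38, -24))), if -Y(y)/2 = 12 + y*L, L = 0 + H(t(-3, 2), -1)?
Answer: 1/7837932 ≈ 1.2758e-7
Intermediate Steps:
t(V, S) = 3 + V
L = 1 (L = 0 + ((3 - 3) - 1*(-1)) = 0 + (0 + 1) = 0 + 1 = 1)
Y(y) = -24 - 2*y (Y(y) = -2*(12 + y*1) = -2*(12 + y) = -24 - 2*y)
1/(7838032 + Y(x(38, -24))) = 1/(7838032 + (-24 - 2*38)) = 1/(7838032 + (-24 - 76)) = 1/(7838032 - 100) = 1/7837932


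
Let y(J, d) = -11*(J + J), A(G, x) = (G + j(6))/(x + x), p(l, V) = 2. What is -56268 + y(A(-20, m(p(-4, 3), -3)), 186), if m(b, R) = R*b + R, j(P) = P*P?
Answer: -506236/9 ≈ -56248.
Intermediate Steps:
j(P) = P²
m(b, R) = R + R*b
A(G, x) = (36 + G)/(2*x) (A(G, x) = (G + 6²)/(x + x) = (G + 36)/((2*x)) = (36 + G)*(1/(2*x)) = (36 + G)/(2*x))
y(J, d) = -22*J
-56268 + y(A(-20, m(p(-4, 3), -3)), 186) = -56268 - 11*(36 - 20)/((-3*(1 + 2))) = -56268 - 11*16/((-3*3)) = -56268 - 11*16/(-9) = -56268 - 11*(-1)*16/9 = -56268 - 22*(-8/9) = -56268 + 176/9 = -506236/9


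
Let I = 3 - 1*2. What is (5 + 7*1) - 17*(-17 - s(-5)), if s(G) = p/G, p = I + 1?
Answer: 1471/5 ≈ 294.20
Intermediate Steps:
I = 1 (I = 3 - 2 = 1)
p = 2 (p = 1 + 1 = 2)
s(G) = 2/G
(5 + 7*1) - 17*(-17 - s(-5)) = (5 + 7*1) - 17*(-17 - 2/(-5)) = (5 + 7) - 17*(-17 - 2*(-1)/5) = 12 - 17*(-17 - 1*(-2/5)) = 12 - 17*(-17 + 2/5) = 12 - 17*(-83/5) = 12 + 1411/5 = 1471/5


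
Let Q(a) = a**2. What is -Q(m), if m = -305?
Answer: -93025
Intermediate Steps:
-Q(m) = -1*(-305)**2 = -1*93025 = -93025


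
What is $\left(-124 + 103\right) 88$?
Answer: $-1848$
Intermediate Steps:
$\left(-124 + 103\right) 88 = \left(-21\right) 88 = -1848$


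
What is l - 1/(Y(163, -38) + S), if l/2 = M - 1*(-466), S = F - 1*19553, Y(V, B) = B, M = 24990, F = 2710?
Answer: 859445473/16881 ≈ 50912.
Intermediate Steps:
S = -16843 (S = 2710 - 1*19553 = 2710 - 19553 = -16843)
l = 50912 (l = 2*(24990 - 1*(-466)) = 2*(24990 + 466) = 2*25456 = 50912)
l - 1/(Y(163, -38) + S) = 50912 - 1/(-38 - 16843) = 50912 - 1/(-16881) = 50912 - 1*(-1/16881) = 50912 + 1/16881 = 859445473/16881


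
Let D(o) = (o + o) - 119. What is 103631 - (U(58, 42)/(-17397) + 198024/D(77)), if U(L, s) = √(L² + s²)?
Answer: 3429061/35 + 2*√1282/17397 ≈ 97973.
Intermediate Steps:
D(o) = -119 + 2*o (D(o) = 2*o - 119 = -119 + 2*o)
103631 - (U(58, 42)/(-17397) + 198024/D(77)) = 103631 - (√(58² + 42²)/(-17397) + 198024/(-119 + 2*77)) = 103631 - (√(3364 + 1764)*(-1/17397) + 198024/(-119 + 154)) = 103631 - (√5128*(-1/17397) + 198024/35) = 103631 - ((2*√1282)*(-1/17397) + 198024*(1/35)) = 103631 - (-2*√1282/17397 + 198024/35) = 103631 - (198024/35 - 2*√1282/17397) = 103631 + (-198024/35 + 2*√1282/17397) = 3429061/35 + 2*√1282/17397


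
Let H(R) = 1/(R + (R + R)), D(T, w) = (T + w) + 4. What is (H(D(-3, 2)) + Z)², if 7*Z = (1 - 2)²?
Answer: 256/3969 ≈ 0.064500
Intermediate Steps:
D(T, w) = 4 + T + w
H(R) = 1/(3*R) (H(R) = 1/(R + 2*R) = 1/(3*R))
Z = ⅐ (Z = (1 - 2)²/7 = (⅐)*(-1)² = (⅐)*1 = ⅐ ≈ 0.14286)
(H(D(-3, 2)) + Z)² = (1/(3*(4 - 3 + 2)) + ⅐)² = ((⅓)/3 + ⅐)² = ((⅓)*(⅓) + ⅐)² = (⅑ + ⅐)² = (16/63)² = 256/3969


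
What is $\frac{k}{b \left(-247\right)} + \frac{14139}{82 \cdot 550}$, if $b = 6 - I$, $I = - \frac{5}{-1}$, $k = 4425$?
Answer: $- \frac{196075167}{11139700} \approx -17.601$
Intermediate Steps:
$I = 5$ ($I = \left(-5\right) \left(-1\right) = 5$)
$b = 1$ ($b = 6 - 5 = 1$)
$\frac{k}{b \left(-247\right)} + \frac{14139}{82 \cdot 550} = \frac{4425}{1 \left(-247\right)} + \frac{14139}{82 \cdot 550} = \frac{4425}{-247} + \frac{14139}{45100} = 4425 \left(- \frac{1}{247}\right) + 14139 \cdot \frac{1}{45100} = - \frac{4425}{247} + \frac{14139}{45100} = - \frac{196075167}{11139700}$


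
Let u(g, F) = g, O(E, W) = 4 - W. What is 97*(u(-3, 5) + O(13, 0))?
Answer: 97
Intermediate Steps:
97*(u(-3, 5) + O(13, 0)) = 97*(-3 + (4 - 1*0)) = 97*(-3 + (4 + 0)) = 97*(-3 + 4) = 97*1 = 97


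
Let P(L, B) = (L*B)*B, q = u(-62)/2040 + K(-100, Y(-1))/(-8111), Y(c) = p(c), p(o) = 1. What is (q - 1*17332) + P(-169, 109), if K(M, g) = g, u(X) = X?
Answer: -16755099134081/8273220 ≈ -2.0252e+6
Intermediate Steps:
Y(c) = 1
q = -252461/8273220 (q = -62/2040 + 1/(-8111) = -62*1/2040 + 1*(-1/8111) = -31/1020 - 1/8111 = -252461/8273220 ≈ -0.030515)
P(L, B) = L*B² (P(L, B) = (B*L)*B = L*B²)
(q - 1*17332) + P(-169, 109) = (-252461/8273220 - 1*17332) - 169*109² = (-252461/8273220 - 17332) - 169*11881 = -143391701501/8273220 - 2007889 = -16755099134081/8273220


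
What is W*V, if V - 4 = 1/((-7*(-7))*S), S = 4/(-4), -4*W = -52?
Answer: 2535/49 ≈ 51.735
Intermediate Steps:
W = 13 (W = -¼*(-52) = 13)
S = -1 (S = 4*(-¼) = -1)
V = 195/49 (V = 4 + 1/(-7*(-7)*(-1)) = 4 + 1/(49*(-1)) = 4 + 1/(-49) = 4 - 1/49 = 195/49 ≈ 3.9796)
W*V = 13*(195/49) = 2535/49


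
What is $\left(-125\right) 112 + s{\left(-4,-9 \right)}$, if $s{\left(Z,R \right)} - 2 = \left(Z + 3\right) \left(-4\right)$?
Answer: $-13994$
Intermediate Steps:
$s{\left(Z,R \right)} = -10 - 4 Z$ ($s{\left(Z,R \right)} = 2 + \left(Z + 3\right) \left(-4\right) = 2 + \left(3 + Z\right) \left(-4\right) = 2 - \left(12 + 4 Z\right) = -10 - 4 Z$)
$\left(-125\right) 112 + s{\left(-4,-9 \right)} = \left(-125\right) 112 - -6 = -14000 + \left(-10 + 16\right) = -14000 + 6 = -13994$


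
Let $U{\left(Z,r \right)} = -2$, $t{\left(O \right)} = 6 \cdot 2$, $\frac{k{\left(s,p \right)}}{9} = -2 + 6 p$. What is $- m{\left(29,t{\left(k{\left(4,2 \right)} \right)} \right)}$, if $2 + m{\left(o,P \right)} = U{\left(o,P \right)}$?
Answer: $4$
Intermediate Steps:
$k{\left(s,p \right)} = -18 + 54 p$ ($k{\left(s,p \right)} = 9 \left(-2 + 6 p\right) = -18 + 54 p$)
$t{\left(O \right)} = 12$
$m{\left(o,P \right)} = -4$ ($m{\left(o,P \right)} = -2 - 2 = -4$)
$- m{\left(29,t{\left(k{\left(4,2 \right)} \right)} \right)} = \left(-1\right) \left(-4\right) = 4$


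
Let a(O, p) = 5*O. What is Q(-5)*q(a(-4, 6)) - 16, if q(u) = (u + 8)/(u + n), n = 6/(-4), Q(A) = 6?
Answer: -544/43 ≈ -12.651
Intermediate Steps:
n = -3/2 (n = 6*(-¼) = -3/2 ≈ -1.5000)
q(u) = (8 + u)/(-3/2 + u) (q(u) = (u + 8)/(u - 3/2) = (8 + u)/(-3/2 + u))
Q(-5)*q(a(-4, 6)) - 16 = 6*(2*(8 + 5*(-4))/(-3 + 2*(5*(-4)))) - 16 = 6*(2*(8 - 20)/(-3 + 2*(-20))) - 16 = 6*(2*(-12)/(-3 - 40)) - 16 = 6*(2*(-12)/(-43)) - 16 = 6*(2*(-1/43)*(-12)) - 16 = 6*(24/43) - 16 = 144/43 - 16 = -544/43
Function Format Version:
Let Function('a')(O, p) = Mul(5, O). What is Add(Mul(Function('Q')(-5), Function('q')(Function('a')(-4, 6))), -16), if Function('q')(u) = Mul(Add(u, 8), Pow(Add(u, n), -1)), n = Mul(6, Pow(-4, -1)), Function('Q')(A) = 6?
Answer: Rational(-544, 43) ≈ -12.651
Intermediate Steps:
n = Rational(-3, 2) (n = Mul(6, Rational(-1, 4)) = Rational(-3, 2) ≈ -1.5000)
Function('q')(u) = Mul(Pow(Add(Rational(-3, 2), u), -1), Add(8, u)) (Function('q')(u) = Mul(Add(u, 8), Pow(Add(u, Rational(-3, 2)), -1)) = Mul(Add(8, u), Pow(Add(Rational(-3, 2), u), -1)) = Mul(Pow(Add(Rational(-3, 2), u), -1), Add(8, u)))
Add(Mul(Function('Q')(-5), Function('q')(Function('a')(-4, 6))), -16) = Add(Mul(6, Mul(2, Pow(Add(-3, Mul(2, Mul(5, -4))), -1), Add(8, Mul(5, -4)))), -16) = Add(Mul(6, Mul(2, Pow(Add(-3, Mul(2, -20)), -1), Add(8, -20))), -16) = Add(Mul(6, Mul(2, Pow(Add(-3, -40), -1), -12)), -16) = Add(Mul(6, Mul(2, Pow(-43, -1), -12)), -16) = Add(Mul(6, Mul(2, Rational(-1, 43), -12)), -16) = Add(Mul(6, Rational(24, 43)), -16) = Add(Rational(144, 43), -16) = Rational(-544, 43)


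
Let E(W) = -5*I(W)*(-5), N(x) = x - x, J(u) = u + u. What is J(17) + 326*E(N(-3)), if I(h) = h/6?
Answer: 34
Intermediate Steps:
J(u) = 2*u
I(h) = h/6 (I(h) = h*(⅙) = h/6)
N(x) = 0
E(W) = 25*W/6 (E(W) = -5*W/6*(-5) = 25*W/6)
J(17) + 326*E(N(-3)) = 2*17 + 326*((25/6)*0) = 34 + 326*0 = 34 + 0 = 34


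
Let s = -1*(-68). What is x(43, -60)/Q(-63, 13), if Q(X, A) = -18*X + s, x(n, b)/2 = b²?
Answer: 3600/601 ≈ 5.9900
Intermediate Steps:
x(n, b) = 2*b²
s = 68
Q(X, A) = 68 - 18*X (Q(X, A) = -18*X + 68 = 68 - 18*X)
x(43, -60)/Q(-63, 13) = (2*(-60)²)/(68 - 18*(-63)) = (2*3600)/(68 + 1134) = 7200/1202 = 7200*(1/1202) = 3600/601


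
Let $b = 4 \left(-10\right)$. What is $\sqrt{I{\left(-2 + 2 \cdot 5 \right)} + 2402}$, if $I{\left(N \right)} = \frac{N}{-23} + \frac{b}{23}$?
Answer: $\frac{\sqrt{1269554}}{23} \approx 48.989$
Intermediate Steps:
$b = -40$
$I{\left(N \right)} = - \frac{40}{23} - \frac{N}{23}$ ($I{\left(N \right)} = \frac{N}{-23} - \frac{40}{23} = N \left(- \frac{1}{23}\right) - \frac{40}{23} = - \frac{N}{23} - \frac{40}{23} = - \frac{40}{23} - \frac{N}{23}$)
$\sqrt{I{\left(-2 + 2 \cdot 5 \right)} + 2402} = \sqrt{\left(- \frac{40}{23} - \frac{-2 + 2 \cdot 5}{23}\right) + 2402} = \sqrt{\left(- \frac{40}{23} - \frac{-2 + 10}{23}\right) + 2402} = \sqrt{\left(- \frac{40}{23} - \frac{8}{23}\right) + 2402} = \sqrt{- \frac{48}{23} + 2402} = \sqrt{\frac{55198}{23}} = \frac{\sqrt{1269554}}{23}$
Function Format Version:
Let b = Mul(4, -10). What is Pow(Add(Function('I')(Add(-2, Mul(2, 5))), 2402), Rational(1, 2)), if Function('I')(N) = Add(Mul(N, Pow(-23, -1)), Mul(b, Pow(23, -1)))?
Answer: Mul(Rational(1, 23), Pow(1269554, Rational(1, 2))) ≈ 48.989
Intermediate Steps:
b = -40
Function('I')(N) = Add(Rational(-40, 23), Mul(Rational(-1, 23), N)) (Function('I')(N) = Add(Mul(N, Pow(-23, -1)), Mul(-40, Pow(23, -1))) = Add(Mul(N, Rational(-1, 23)), Mul(-40, Rational(1, 23))) = Add(Mul(Rational(-1, 23), N), Rational(-40, 23)) = Add(Rational(-40, 23), Mul(Rational(-1, 23), N)))
Pow(Add(Function('I')(Add(-2, Mul(2, 5))), 2402), Rational(1, 2)) = Pow(Add(Add(Rational(-40, 23), Mul(Rational(-1, 23), Add(-2, Mul(2, 5)))), 2402), Rational(1, 2)) = Pow(Add(Add(Rational(-40, 23), Mul(Rational(-1, 23), Add(-2, 10))), 2402), Rational(1, 2)) = Pow(Add(Add(Rational(-40, 23), Mul(Rational(-1, 23), 8)), 2402), Rational(1, 2)) = Pow(Add(Add(Rational(-40, 23), Rational(-8, 23)), 2402), Rational(1, 2)) = Pow(Add(Rational(-48, 23), 2402), Rational(1, 2)) = Pow(Rational(55198, 23), Rational(1, 2)) = Mul(Rational(1, 23), Pow(1269554, Rational(1, 2)))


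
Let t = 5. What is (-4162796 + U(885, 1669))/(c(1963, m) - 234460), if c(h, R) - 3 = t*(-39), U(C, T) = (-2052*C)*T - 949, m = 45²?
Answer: 3035101125/234652 ≈ 12934.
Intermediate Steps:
m = 2025
U(C, T) = -949 - 2052*C*T (U(C, T) = -2052*C*T - 949 = -949 - 2052*C*T)
c(h, R) = -192 (c(h, R) = 3 + 5*(-39) = 3 - 195 = -192)
(-4162796 + U(885, 1669))/(c(1963, m) - 234460) = (-4162796 + (-949 - 2052*885*1669))/(-192 - 234460) = (-4162796 + (-949 - 3030937380))/(-234652) = (-4162796 - 3030938329)*(-1/234652) = -3035101125*(-1/234652) = 3035101125/234652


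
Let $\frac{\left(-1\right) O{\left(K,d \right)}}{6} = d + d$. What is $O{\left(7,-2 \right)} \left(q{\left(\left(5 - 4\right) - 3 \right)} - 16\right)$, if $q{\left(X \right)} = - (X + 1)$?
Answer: $-360$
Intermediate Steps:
$O{\left(K,d \right)} = - 12 d$ ($O{\left(K,d \right)} = - 6 \left(d + d\right) = - 6 \cdot 2 d = - 12 d$)
$q{\left(X \right)} = -1 - X$ ($q{\left(X \right)} = - (1 + X) = -1 - X$)
$O{\left(7,-2 \right)} \left(q{\left(\left(5 - 4\right) - 3 \right)} - 16\right) = \left(-12\right) \left(-2\right) \left(\left(-1 - \left(\left(5 - 4\right) - 3\right)\right) - 16\right) = 24 \left(\left(-1 - \left(1 - 3\right)\right) - 16\right) = 24 \left(\left(-1 - -2\right) - 16\right) = 24 \left(\left(-1 + 2\right) - 16\right) = 24 \left(1 - 16\right) = 24 \left(-15\right) = -360$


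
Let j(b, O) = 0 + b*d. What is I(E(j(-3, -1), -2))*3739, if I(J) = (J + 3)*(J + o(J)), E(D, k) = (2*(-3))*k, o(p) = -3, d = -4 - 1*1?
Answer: 504765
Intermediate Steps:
d = -5 (d = -4 - 1 = -5)
j(b, O) = -5*b (j(b, O) = 0 + b*(-5) = 0 - 5*b = -5*b)
E(D, k) = -6*k
I(J) = (-3 + J)*(3 + J) (I(J) = (J + 3)*(J - 3) = (3 + J)*(-3 + J) = (-3 + J)*(3 + J))
I(E(j(-3, -1), -2))*3739 = (-9 + (-6*(-2))**2)*3739 = (-9 + 12**2)*3739 = (-9 + 144)*3739 = 135*3739 = 504765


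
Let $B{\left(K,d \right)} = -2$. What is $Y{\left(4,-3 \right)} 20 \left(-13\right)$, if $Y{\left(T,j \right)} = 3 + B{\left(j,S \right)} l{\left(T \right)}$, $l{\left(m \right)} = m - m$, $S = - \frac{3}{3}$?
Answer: $-780$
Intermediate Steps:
$S = -1$ ($S = \left(-3\right) \frac{1}{3} = -1$)
$l{\left(m \right)} = 0$
$Y{\left(T,j \right)} = 3$ ($Y{\left(T,j \right)} = 3 - 0 = 3 + 0 = 3$)
$Y{\left(4,-3 \right)} 20 \left(-13\right) = 3 \cdot 20 \left(-13\right) = 60 \left(-13\right) = -780$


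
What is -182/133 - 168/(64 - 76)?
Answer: 240/19 ≈ 12.632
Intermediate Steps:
-182/133 - 168/(64 - 76) = -182*1/133 - 168/(-12) = -26/19 - 168*(-1/12) = -26/19 + 14 = 240/19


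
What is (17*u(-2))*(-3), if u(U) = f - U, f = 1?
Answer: -153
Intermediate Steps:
u(U) = 1 - U
(17*u(-2))*(-3) = (17*(1 - 1*(-2)))*(-3) = (17*(1 + 2))*(-3) = (17*3)*(-3) = 51*(-3) = -153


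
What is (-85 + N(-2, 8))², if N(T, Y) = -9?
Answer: 8836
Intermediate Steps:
(-85 + N(-2, 8))² = (-85 - 9)² = (-94)² = 8836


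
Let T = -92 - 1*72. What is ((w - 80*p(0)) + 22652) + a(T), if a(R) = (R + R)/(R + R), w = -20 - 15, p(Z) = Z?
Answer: 22618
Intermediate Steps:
w = -35
T = -164 (T = -92 - 72 = -164)
a(R) = 1 (a(R) = (2*R)/((2*R)) = (2*R)*(1/(2*R)) = 1)
((w - 80*p(0)) + 22652) + a(T) = ((-35 - 80*0) + 22652) + 1 = ((-35 + 0) + 22652) + 1 = (-35 + 22652) + 1 = 22617 + 1 = 22618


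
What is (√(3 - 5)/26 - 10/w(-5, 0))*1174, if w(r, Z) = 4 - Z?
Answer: -2935 + 587*I*√2/13 ≈ -2935.0 + 63.857*I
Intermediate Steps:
(√(3 - 5)/26 - 10/w(-5, 0))*1174 = (√(3 - 5)/26 - 10/(4 - 1*0))*1174 = (√(-2)*(1/26) - 10/(4 + 0))*1174 = ((I*√2)*(1/26) - 10/4)*1174 = (I*√2/26 - 10*¼)*1174 = (I*√2/26 - 5/2)*1174 = (-5/2 + I*√2/26)*1174 = -2935 + 587*I*√2/13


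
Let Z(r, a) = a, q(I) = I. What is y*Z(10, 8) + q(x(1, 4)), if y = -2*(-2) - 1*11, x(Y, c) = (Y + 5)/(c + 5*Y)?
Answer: -166/3 ≈ -55.333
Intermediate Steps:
x(Y, c) = (5 + Y)/(c + 5*Y)
y = -7 (y = 4 - 11 = -7)
y*Z(10, 8) + q(x(1, 4)) = -7*8 + (5 + 1)/(4 + 5*1) = -56 + 6/(4 + 5) = -56 + 6/9 = -56 + (⅑)*6 = -56 + ⅔ = -166/3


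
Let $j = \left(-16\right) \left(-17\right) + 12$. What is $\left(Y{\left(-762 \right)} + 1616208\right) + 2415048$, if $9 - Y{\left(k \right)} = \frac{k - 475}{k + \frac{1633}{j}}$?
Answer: $\frac{12194571677}{3025} \approx 4.0313 \cdot 10^{6}$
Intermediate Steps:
$j = 284$ ($j = 272 + 12 = 284$)
$Y{\left(k \right)} = 9 - \frac{-475 + k}{\frac{23}{4} + k}$ ($Y{\left(k \right)} = 9 - \frac{k - 475}{k + \frac{1633}{284}} = 9 - \frac{-475 + k}{k + 1633 \cdot \frac{1}{284}} = 9 - \frac{-475 + k}{k + \frac{23}{4}} = 9 - \frac{-475 + k}{\frac{23}{4} + k}$)
$\left(Y{\left(-762 \right)} + 1616208\right) + 2415048 = \left(\frac{2107 + 32 \left(-762\right)}{23 + 4 \left(-762\right)} + 1616208\right) + 2415048 = \left(\frac{2107 - 24384}{23 - 3048} + 1616208\right) + 2415048 = \left(\frac{1}{-3025} \left(-22277\right) + 1616208\right) + 2415048 = \left(\left(- \frac{1}{3025}\right) \left(-22277\right) + 1616208\right) + 2415048 = \left(\frac{22277}{3025} + 1616208\right) + 2415048 = \frac{4889051477}{3025} + 2415048 = \frac{12194571677}{3025}$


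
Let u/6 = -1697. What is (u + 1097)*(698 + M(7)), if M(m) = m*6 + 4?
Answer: -6759240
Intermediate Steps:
u = -10182 (u = 6*(-1697) = -10182)
M(m) = 4 + 6*m (M(m) = 6*m + 4 = 4 + 6*m)
(u + 1097)*(698 + M(7)) = (-10182 + 1097)*(698 + (4 + 6*7)) = -9085*(698 + (4 + 42)) = -9085*(698 + 46) = -9085*744 = -6759240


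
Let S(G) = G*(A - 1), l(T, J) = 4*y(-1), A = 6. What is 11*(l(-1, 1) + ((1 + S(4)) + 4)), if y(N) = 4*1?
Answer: 451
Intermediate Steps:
y(N) = 4
l(T, J) = 16 (l(T, J) = 4*4 = 16)
S(G) = 5*G (S(G) = G*(6 - 1) = G*5 = 5*G)
11*(l(-1, 1) + ((1 + S(4)) + 4)) = 11*(16 + ((1 + 5*4) + 4)) = 11*(16 + ((1 + 20) + 4)) = 11*(16 + (21 + 4)) = 11*(16 + 25) = 11*41 = 451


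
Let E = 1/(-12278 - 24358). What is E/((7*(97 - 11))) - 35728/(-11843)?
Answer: 787976454973/261195849096 ≈ 3.0168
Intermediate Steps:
E = -1/36636 (E = 1/(-36636) = -1/36636 ≈ -2.7296e-5)
E/((7*(97 - 11))) - 35728/(-11843) = -1/(7*(97 - 11))/36636 - 35728/(-11843) = -1/(36636*(7*86)) - 35728*(-1/11843) = -1/36636/602 + 35728/11843 = -1/36636*1/602 + 35728/11843 = -1/22054872 + 35728/11843 = 787976454973/261195849096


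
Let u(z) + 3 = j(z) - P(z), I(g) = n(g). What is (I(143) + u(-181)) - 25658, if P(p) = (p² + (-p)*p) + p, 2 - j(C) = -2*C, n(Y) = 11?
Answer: -25829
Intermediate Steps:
j(C) = 2 + 2*C (j(C) = 2 - (-2)*C = 2 + 2*C)
I(g) = 11
P(p) = p (P(p) = (p² - p²) + p = 0 + p = p)
u(z) = -1 + z (u(z) = -3 + ((2 + 2*z) - z) = -3 + (2 + z) = -1 + z)
(I(143) + u(-181)) - 25658 = (11 + (-1 - 181)) - 25658 = (11 - 182) - 25658 = -171 - 25658 = -25829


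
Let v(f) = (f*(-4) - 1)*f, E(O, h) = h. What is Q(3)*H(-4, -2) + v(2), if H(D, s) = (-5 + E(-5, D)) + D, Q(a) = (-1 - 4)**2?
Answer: -343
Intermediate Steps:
Q(a) = 25 (Q(a) = (-5)**2 = 25)
H(D, s) = -5 + 2*D (H(D, s) = (-5 + D) + D = -5 + 2*D)
v(f) = f*(-1 - 4*f) (v(f) = (-4*f - 1)*f = (-1 - 4*f)*f = f*(-1 - 4*f))
Q(3)*H(-4, -2) + v(2) = 25*(-5 + 2*(-4)) - 1*2*(1 + 4*2) = 25*(-5 - 8) - 1*2*(1 + 8) = 25*(-13) - 1*2*9 = -325 - 18 = -343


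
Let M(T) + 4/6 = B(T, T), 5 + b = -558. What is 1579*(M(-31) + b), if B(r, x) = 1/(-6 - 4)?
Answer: -26705627/30 ≈ -8.9019e+5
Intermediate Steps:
b = -563 (b = -5 - 558 = -563)
B(r, x) = -1/10 (B(r, x) = 1/(-10) = -1/10)
M(T) = -23/30 (M(T) = -2/3 - 1/10 = -23/30)
1579*(M(-31) + b) = 1579*(-23/30 - 563) = 1579*(-16913/30) = -26705627/30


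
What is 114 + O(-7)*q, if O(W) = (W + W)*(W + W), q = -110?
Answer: -21446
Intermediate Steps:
O(W) = 4*W² (O(W) = (2*W)*(2*W) = 4*W²)
114 + O(-7)*q = 114 + (4*(-7)²)*(-110) = 114 + (4*49)*(-110) = 114 + 196*(-110) = 114 - 21560 = -21446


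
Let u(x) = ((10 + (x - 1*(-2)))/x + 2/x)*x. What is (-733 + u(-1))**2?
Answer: 518400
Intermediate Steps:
u(x) = x*(2/x + (12 + x)/x) (u(x) = ((10 + (x + 2))/x + 2/x)*x = ((10 + (2 + x))/x + 2/x)*x = ((12 + x)/x + 2/x)*x = (2/x + (12 + x)/x)*x = x*(2/x + (12 + x)/x))
(-733 + u(-1))**2 = (-733 + (14 - 1))**2 = (-733 + 13)**2 = (-720)**2 = 518400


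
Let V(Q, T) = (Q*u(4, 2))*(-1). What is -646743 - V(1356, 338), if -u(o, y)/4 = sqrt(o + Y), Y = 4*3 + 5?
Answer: -646743 - 5424*sqrt(21) ≈ -6.7160e+5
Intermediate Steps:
Y = 17 (Y = 12 + 5 = 17)
u(o, y) = -4*sqrt(17 + o) (u(o, y) = -4*sqrt(o + 17) = -4*sqrt(17 + o))
V(Q, T) = 4*Q*sqrt(21) (V(Q, T) = (Q*(-4*sqrt(17 + 4)))*(-1) = (Q*(-4*sqrt(21)))*(-1) = -4*Q*sqrt(21)*(-1) = 4*Q*sqrt(21))
-646743 - V(1356, 338) = -646743 - 4*1356*sqrt(21) = -646743 - 5424*sqrt(21)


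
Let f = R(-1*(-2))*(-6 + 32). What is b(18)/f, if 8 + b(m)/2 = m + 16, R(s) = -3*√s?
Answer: -√2/3 ≈ -0.47140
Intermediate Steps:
b(m) = 16 + 2*m (b(m) = -16 + 2*(m + 16) = -16 + 2*(16 + m) = -16 + (32 + 2*m) = 16 + 2*m)
f = -78*√2 (f = (-3*√2)*(-6 + 32) = -3*√2*26 = -78*√2 ≈ -110.31)
b(18)/f = (16 + 2*18)/((-78*√2)) = (16 + 36)*(-√2/156) = 52*(-√2/156) = -√2/3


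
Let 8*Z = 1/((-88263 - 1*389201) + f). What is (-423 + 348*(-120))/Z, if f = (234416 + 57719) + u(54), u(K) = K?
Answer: 62523642600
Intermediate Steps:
f = 292189 (f = (234416 + 57719) + 54 = 292135 + 54 = 292189)
Z = -1/1482200 (Z = 1/(8*((-88263 - 1*389201) + 292189)) = 1/(8*((-88263 - 389201) + 292189)) = 1/(8*(-477464 + 292189)) = (⅛)/(-185275) = (⅛)*(-1/185275) = -1/1482200 ≈ -6.7467e-7)
(-423 + 348*(-120))/Z = (-423 + 348*(-120))/(-1/1482200) = (-423 - 41760)*(-1482200) = -42183*(-1482200) = 62523642600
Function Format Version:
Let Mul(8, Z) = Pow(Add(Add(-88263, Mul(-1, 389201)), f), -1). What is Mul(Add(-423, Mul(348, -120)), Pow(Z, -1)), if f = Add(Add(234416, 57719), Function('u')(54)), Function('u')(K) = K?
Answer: 62523642600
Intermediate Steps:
f = 292189 (f = Add(Add(234416, 57719), 54) = Add(292135, 54) = 292189)
Z = Rational(-1, 1482200) (Z = Mul(Rational(1, 8), Pow(Add(Add(-88263, Mul(-1, 389201)), 292189), -1)) = Mul(Rational(1, 8), Pow(Add(Add(-88263, -389201), 292189), -1)) = Mul(Rational(1, 8), Pow(Add(-477464, 292189), -1)) = Mul(Rational(1, 8), Pow(-185275, -1)) = Mul(Rational(1, 8), Rational(-1, 185275)) = Rational(-1, 1482200) ≈ -6.7467e-7)
Mul(Add(-423, Mul(348, -120)), Pow(Z, -1)) = Mul(Add(-423, Mul(348, -120)), Pow(Rational(-1, 1482200), -1)) = Mul(Add(-423, -41760), -1482200) = Mul(-42183, -1482200) = 62523642600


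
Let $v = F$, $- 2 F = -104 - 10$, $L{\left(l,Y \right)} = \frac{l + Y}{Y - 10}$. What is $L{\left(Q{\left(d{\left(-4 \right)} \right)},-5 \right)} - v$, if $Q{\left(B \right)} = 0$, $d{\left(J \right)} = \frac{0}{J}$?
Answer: $- \frac{170}{3} \approx -56.667$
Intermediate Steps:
$d{\left(J \right)} = 0$
$L{\left(l,Y \right)} = \frac{Y + l}{-10 + Y}$
$F = 57$ ($F = - \frac{-104 - 10}{2} = \left(- \frac{1}{2}\right) \left(-114\right) = 57$)
$v = 57$
$L{\left(Q{\left(d{\left(-4 \right)} \right)},-5 \right)} - v = \frac{-5 + 0}{-10 - 5} - 57 = \frac{1}{-15} \left(-5\right) - 57 = \left(- \frac{1}{15}\right) \left(-5\right) - 57 = \frac{1}{3} - 57 = - \frac{170}{3}$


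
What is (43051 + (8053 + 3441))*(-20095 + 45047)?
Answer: 1361006840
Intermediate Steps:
(43051 + (8053 + 3441))*(-20095 + 45047) = (43051 + 11494)*24952 = 54545*24952 = 1361006840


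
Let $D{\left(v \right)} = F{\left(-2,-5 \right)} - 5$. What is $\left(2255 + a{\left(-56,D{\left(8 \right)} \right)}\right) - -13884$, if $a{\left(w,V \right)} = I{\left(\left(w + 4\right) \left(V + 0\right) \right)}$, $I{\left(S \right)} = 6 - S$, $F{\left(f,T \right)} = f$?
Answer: $15781$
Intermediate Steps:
$D{\left(v \right)} = -7$ ($D{\left(v \right)} = -2 - 5 = -7$)
$a{\left(w,V \right)} = 6 - V \left(4 + w\right)$ ($a{\left(w,V \right)} = 6 - \left(w + 4\right) \left(V + 0\right) = 6 - \left(4 + w\right) V = 6 - V \left(4 + w\right)$)
$\left(2255 + a{\left(-56,D{\left(8 \right)} \right)}\right) - -13884 = \left(2255 + \left(6 - - 7 \left(4 - 56\right)\right)\right) - -13884 = \left(2255 + \left(6 - \left(-7\right) \left(-52\right)\right)\right) + 13884 = \left(2255 + \left(6 - 364\right)\right) + 13884 = \left(2255 - 358\right) + 13884 = 1897 + 13884 = 15781$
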